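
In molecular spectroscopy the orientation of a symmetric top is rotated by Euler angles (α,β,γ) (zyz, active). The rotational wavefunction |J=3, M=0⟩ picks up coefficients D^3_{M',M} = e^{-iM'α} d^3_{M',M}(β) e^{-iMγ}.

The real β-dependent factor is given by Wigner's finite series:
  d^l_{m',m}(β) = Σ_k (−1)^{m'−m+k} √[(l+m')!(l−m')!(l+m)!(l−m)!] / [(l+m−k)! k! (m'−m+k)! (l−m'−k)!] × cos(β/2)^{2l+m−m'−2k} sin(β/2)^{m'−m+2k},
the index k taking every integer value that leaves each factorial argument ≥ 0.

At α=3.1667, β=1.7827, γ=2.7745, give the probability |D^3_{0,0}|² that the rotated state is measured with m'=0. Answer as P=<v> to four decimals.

P=0.0854

Split into d^3_{0,0}(β=1.7827) × two z-phases.
Half-angle: c=0.628362, s=0.777921. N=√(6·6·6·6)=36.000000
k: max(0,(0)−(0))=0 … min(3+(0),3−(0))=3
  k=0: (−1)^0·36.0000/(36)·0.6284^6·0.7779^0 = +0.061555
  k=1: (−1)^1·36.0000/(4)·0.6284^4·0.7779^2 = -0.849091
  k=2: (−1)^2·36.0000/(4)·0.6284^2·0.7779^4 = +1.301381
  k=3: (−1)^3·36.0000/(36)·0.6284^0·0.7779^6 = -0.221622
d^3_{0,0}(1.7827) = +0.061555 -0.849091 +1.301381 -0.221622 = +0.292223
|D^3_{0,0}|² = |d^3_{0,0}(β)|² = (+0.292223)² = 0.085394 (the z-rotation phases have unit modulus)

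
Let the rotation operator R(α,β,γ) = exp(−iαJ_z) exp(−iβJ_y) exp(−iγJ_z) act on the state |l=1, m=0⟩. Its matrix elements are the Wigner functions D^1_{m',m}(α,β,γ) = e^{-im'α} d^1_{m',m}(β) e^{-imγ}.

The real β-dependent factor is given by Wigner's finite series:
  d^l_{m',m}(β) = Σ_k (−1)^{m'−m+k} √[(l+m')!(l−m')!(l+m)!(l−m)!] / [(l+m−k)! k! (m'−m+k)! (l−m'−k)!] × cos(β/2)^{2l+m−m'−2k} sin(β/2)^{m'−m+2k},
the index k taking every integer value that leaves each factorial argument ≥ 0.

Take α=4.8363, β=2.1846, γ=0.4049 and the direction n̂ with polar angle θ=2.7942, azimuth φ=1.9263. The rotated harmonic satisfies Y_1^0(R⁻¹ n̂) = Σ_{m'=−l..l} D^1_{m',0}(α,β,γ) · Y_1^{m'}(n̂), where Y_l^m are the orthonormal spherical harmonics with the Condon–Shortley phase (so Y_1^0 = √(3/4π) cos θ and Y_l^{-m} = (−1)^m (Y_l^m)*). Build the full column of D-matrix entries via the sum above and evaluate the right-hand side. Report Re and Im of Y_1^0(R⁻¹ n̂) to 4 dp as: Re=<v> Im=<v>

Need the full column D^1_{m',0} for m'=−1..1 at α=4.8363, β=2.1846, γ=0.4049.
cos(β/2)=0.460445, sin(β/2)=0.887688
d^1_{-1,0}: single k=1 term ⇒ +0.578034;  D = +0.071442-0.573602i
d^1_{0,0}: k∈[0..1] ⇒ +0.212010 -0.787990 = -0.575981;  D = -0.575981+0.000000i
d^1_{1,0}: single k=0 term ⇒ -0.578034;  D = -0.071442-0.573602i
Y_1^{m'}(θ=2.7942,φ=1.9263) and Σ D·Y over m':
  (+0.0714-0.5736i)·(-0.0409-0.1103i)  (-0.5760+0.0000i)·(-0.4594+0.0000i)  (-0.0714-0.5736i)·(+0.0409-0.1103i)
Y_1^0(R⁻¹ n̂) = +0.132265+0.000000i

Re=0.1323 Im=0.0000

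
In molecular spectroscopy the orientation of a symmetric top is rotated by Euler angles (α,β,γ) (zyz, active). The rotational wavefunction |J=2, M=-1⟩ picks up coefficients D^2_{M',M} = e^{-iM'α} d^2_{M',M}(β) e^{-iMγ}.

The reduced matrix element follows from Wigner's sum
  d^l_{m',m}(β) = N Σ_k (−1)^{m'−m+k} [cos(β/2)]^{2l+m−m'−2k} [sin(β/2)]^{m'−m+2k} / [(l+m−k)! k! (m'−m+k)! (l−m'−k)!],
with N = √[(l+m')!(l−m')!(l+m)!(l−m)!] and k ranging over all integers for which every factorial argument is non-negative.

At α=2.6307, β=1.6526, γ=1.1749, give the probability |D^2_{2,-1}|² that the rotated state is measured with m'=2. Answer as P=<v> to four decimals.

P=0.2906

First d^2_{2,-1}(β=1.6526), then the phase factors e^{-i(2)α} and e^{-i(-1)γ}:
With c≡cos(β/2)=0.677601 and s≡sin(β/2)=0.735429, N=[24·1·1·6]^{1/2}=12.000000
k: max(0,(-1)−(2))=0 … min(2+(-1),2−(2))=0
  k=0: (−1)^3·12.0000/(6)·0.6776^1·0.7354^3 = -0.539048
d^2_{2,-1}(1.6526) = -0.539048
|D^2_{2,-1}|² = |d^2_{2,-1}(β)|² = (-0.539048)² = 0.290572 (the z-rotation phases have unit modulus)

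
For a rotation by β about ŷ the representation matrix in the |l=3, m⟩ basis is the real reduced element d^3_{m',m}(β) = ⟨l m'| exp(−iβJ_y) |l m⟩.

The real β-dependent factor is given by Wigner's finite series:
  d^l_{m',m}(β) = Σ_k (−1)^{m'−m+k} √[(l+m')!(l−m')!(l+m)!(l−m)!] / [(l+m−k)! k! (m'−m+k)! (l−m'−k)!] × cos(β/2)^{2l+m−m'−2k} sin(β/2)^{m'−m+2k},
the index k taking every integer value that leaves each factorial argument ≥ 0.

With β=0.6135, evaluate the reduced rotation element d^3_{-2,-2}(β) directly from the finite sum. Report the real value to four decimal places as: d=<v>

d^3_{-2,-2}(β=0.6135) via Wigner's sum:
c=cos(0.6135/2)=0.953320, s=sin(0.6135/2)=0.301962; N=√[1·120·1·120]=120.000000
k∈{0,1} keeps every argument non-negative
  k=0: (−1)^0·120.0000/(120)·0.9533^6·0.3020^0 = +0.750641
  k=1: (−1)^1·120.0000/(24)·0.9533^4·0.3020^2 = -0.376556
d^3_{-2,-2}(0.6135) = +0.750641 -0.376556 = +0.374085

d=0.3741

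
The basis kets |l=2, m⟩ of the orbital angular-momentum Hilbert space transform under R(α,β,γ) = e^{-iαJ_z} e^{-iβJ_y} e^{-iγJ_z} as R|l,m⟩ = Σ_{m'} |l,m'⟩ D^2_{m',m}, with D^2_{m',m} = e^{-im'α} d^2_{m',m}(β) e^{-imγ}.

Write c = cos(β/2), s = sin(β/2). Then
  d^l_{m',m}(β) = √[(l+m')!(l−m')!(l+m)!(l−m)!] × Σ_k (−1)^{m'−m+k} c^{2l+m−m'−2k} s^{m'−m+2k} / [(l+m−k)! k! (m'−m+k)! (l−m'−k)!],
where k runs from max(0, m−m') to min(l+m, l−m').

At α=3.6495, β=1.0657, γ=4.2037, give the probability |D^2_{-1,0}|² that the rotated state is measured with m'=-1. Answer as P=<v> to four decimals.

Split into d^2_{-1,0}(β=1.0657) × two z-phases.
With c≡cos(β/2)=0.861363 and s≡sin(β/2)=0.507990, N=[1·6·2·2]^{1/2}=4.898979
k∈{1,2} keeps every argument non-negative
  k=1: (−1)^0·4.8990/(2)·0.8614^3·0.5080^1 = +0.795224
  k=2: (−1)^1·4.8990/(2)·0.8614^1·0.5080^3 = -0.276585
d^2_{-1,0}(1.0657) = +0.795224 -0.276585 = +0.518639
|D^2_{-1,0}|² = |d^2_{-1,0}(β)|² = (+0.518639)² = 0.268987 (the z-rotation phases have unit modulus)

P=0.2690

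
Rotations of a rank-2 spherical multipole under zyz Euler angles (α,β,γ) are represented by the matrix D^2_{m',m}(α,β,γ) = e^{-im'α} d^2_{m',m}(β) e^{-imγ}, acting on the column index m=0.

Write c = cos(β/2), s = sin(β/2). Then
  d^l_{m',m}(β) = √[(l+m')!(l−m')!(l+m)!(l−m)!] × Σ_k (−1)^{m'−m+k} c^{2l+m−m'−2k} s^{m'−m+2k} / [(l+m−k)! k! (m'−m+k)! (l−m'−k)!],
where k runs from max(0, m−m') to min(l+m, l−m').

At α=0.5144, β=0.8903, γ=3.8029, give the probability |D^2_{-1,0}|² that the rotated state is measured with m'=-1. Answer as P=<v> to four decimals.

D^2_{-1,0}(0.5144,0.8903,3.8029) = e^{-i·-1·0.5144}·d^2_{-1,0}(0.8903)·e^{-i·0·3.8029}. Compute d first:
c=cos(0.8903/2)=0.902546, s=sin(0.8903/2)=0.430593; N=√[1·6·2·2]=4.898979
k∈{1,2} keeps every argument non-negative
  k=1: (−1)^0·4.8990/(2)·0.9025^3·0.4306^1 = +0.775445
  k=2: (−1)^1·4.8990/(2)·0.9025^1·0.4306^3 = -0.176501
d^2_{-1,0}(0.8903) = +0.775445 -0.176501 = +0.598944
|D^2_{-1,0}|² = |d^2_{-1,0}(β)|² = (+0.598944)² = 0.358734 (the z-rotation phases have unit modulus)

P=0.3587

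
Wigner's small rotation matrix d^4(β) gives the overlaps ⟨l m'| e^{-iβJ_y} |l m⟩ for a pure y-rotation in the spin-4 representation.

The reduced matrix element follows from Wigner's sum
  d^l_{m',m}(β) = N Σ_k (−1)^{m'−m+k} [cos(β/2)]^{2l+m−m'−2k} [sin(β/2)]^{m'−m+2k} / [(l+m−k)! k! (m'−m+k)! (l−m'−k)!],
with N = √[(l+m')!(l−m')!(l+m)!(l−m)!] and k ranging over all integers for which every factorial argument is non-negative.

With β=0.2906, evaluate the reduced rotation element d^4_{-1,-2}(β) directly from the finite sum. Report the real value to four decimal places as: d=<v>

d^4_{-1,-2}(β=0.2906) via Wigner's sum:
With c≡cos(β/2)=0.989463 and s≡sin(β/2)=0.144789, N=[6·120·2·720]^{1/2}=1018.233765
The bounds max(0,m−m')=0 and min(l+m,l−m')=2 give 3 terms
  k=0: (−1)^1·1018.2338/(240)·0.9895^7·0.1448^1 = -0.570385
  k=1: (−1)^2·1018.2338/(48)·0.9895^5·0.1448^3 = +0.061068
  k=2: (−1)^3·1018.2338/(72)·0.9895^3·0.1448^5 = -0.000872
d^4_{-1,-2}(0.2906) = -0.570385 +0.061068 -0.000872 = -0.510189

d=-0.5102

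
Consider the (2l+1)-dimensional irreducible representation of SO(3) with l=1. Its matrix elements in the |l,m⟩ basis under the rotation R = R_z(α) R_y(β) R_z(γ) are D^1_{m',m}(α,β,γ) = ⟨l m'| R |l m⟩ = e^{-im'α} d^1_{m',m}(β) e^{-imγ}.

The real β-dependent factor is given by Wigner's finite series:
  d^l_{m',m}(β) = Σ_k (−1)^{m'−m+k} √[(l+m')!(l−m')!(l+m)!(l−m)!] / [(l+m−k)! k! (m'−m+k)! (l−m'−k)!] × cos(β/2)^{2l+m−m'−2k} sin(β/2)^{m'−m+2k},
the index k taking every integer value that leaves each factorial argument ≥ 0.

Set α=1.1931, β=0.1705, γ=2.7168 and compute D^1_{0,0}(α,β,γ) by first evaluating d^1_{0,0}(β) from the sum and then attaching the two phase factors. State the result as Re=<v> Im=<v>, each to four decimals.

D^1_{0,0}(1.1931,0.1705,2.7168) = e^{-i·0·1.1931}·d^1_{0,0}(0.1705)·e^{-i·0·2.7168}. Compute d first:
With c≡cos(β/2)=0.996368 and s≡sin(β/2)=0.085147, N=[1·1·1·1]^{1/2}=1.000000
k∈{0,1} keeps every argument non-negative
  k=0: (−1)^0·1.0000/(1)·0.9964^2·0.0851^0 = +0.992750
  k=1: (−1)^1·1.0000/(1)·0.9964^0·0.0851^2 = -0.007250
d^1_{0,0}(0.1705) = +0.992750 -0.007250 = +0.985500
Attach z-rotation phases: D = e^{-i(0)(1.1931)}·(+0.985500)·e^{-i(0)(2.7168)} = +0.985500+0.000000i

Re=0.9855 Im=0.0000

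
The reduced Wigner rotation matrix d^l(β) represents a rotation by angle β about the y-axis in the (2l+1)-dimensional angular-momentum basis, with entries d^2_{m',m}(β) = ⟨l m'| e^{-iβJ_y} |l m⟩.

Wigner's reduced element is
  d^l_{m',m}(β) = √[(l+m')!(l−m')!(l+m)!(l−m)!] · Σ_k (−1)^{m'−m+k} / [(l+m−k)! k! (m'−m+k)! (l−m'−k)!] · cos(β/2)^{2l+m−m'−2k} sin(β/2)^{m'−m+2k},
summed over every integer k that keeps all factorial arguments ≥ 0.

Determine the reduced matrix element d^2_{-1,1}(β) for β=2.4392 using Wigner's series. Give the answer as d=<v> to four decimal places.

d^2_{-1,1}(β=2.4392) via Wigner's sum:
With c≡cos(β/2)=0.344021 and s≡sin(β/2)=0.938962, N=[1·6·6·1]^{1/2}=6.000000
Admissible k: 2..3 (factorial args all ≥0)
  k=2: (−1)^0·6.0000/(2)·0.3440^2·0.9390^2 = +0.313031
  k=3: (−1)^1·6.0000/(6)·0.3440^0·0.9390^4 = -0.777305
d^2_{-1,1}(2.4392) = +0.313031 -0.777305 = -0.464274

d=-0.4643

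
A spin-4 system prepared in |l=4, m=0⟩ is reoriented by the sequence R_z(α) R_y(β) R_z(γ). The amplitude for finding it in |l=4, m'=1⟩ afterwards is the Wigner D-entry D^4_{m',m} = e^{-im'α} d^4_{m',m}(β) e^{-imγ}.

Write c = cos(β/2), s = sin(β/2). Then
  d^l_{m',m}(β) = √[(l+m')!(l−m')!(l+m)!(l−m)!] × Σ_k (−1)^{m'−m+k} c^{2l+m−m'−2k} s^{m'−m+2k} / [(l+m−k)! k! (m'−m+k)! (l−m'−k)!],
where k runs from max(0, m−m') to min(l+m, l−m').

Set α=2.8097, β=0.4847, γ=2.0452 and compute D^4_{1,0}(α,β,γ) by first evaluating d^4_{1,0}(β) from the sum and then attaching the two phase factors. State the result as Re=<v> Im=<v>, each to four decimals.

D^4_{1,0}(2.8097,0.4847,2.0452) = e^{-i·1·2.8097}·d^4_{1,0}(0.4847)·e^{-i·0·2.0452}. Compute d first:
Half-angle: c=0.970777, s=0.239985. N=√(120·6·24·24)=643.987578
Admissible k: 0..3 (factorial args all ≥0)
  k=0: (−1)^1·643.9876/(144)·0.9708^7·0.2400^1 = -0.872035
  k=1: (−1)^2·643.9876/(24)·0.9708^5·0.2400^3 = +0.319752
  k=2: (−1)^3·643.9876/(24)·0.9708^3·0.2400^5 = -0.019541
  k=3: (−1)^4·643.9876/(144)·0.9708^1·0.2400^7 = +0.000199
d^4_{1,0}(0.4847) = -0.872035 +0.319752 -0.019541 +0.000199 = -0.571625
D = (-0.945427-0.325833i)·(-0.571625)·(+1.000000+0.000000i) = +0.540429+0.186254i

Re=0.5404 Im=0.1863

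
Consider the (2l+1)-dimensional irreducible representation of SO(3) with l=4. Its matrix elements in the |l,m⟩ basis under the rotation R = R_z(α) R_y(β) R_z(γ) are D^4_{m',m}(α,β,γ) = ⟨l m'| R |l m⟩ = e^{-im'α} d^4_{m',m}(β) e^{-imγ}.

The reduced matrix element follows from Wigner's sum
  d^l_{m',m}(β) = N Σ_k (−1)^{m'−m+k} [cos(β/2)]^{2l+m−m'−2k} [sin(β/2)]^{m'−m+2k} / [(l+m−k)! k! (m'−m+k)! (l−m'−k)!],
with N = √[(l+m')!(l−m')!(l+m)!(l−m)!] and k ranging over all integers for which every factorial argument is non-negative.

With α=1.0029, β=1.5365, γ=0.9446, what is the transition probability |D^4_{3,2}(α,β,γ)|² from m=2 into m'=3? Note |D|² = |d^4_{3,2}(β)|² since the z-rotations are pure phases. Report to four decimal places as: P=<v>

P=0.2169

D^4_{3,2}(1.0029,1.5365,0.9446) = e^{-i·3·1.0029}·d^4_{3,2}(1.5365)·e^{-i·2·0.9446}. Compute d first:
Half-angle: c=0.719128, s=0.694878. N=√(5040·1·720·2)=2693.993318
k∈{0,1} keeps every argument non-negative
  k=0: (−1)^1·2693.9933/(720)·0.7191^7·0.6949^1 = -0.258592
  k=1: (−1)^2·2693.9933/(240)·0.7191^5·0.6949^3 = +0.724338
d^4_{3,2}(1.5365) = -0.258592 +0.724338 = +0.465746
|D^4_{3,2}|² = |d^4_{3,2}(β)|² = (+0.465746)² = 0.216919 (the z-rotation phases have unit modulus)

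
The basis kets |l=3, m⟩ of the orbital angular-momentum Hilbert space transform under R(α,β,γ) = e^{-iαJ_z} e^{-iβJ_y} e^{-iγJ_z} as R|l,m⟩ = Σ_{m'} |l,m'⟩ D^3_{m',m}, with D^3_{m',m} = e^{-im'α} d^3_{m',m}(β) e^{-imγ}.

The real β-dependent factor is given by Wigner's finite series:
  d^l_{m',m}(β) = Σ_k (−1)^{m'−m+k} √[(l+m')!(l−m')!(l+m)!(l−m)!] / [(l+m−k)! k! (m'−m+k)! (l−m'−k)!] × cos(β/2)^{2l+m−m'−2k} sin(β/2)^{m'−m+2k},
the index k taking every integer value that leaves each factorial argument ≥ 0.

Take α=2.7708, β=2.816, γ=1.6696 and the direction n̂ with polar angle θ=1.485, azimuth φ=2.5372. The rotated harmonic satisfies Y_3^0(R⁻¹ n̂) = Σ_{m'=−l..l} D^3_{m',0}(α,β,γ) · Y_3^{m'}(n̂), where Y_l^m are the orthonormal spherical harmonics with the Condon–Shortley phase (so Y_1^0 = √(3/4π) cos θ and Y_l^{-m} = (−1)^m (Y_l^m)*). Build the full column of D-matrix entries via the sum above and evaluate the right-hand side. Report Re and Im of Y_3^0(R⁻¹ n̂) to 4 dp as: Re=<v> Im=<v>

Re=-0.2338 Im=0.0000

Need the full column D^3_{m',0} for m'=−3..3 at α=2.7708, β=2.816, γ=1.6696.
cos(β/2)=0.162078, sin(β/2)=0.986778
d^3_{-3,0}: single k=3 term ⇒ +0.018296;  D = -0.008096+0.016407i
d^3_{-2,0}: k∈[2..3] ⇒ +0.003680 -0.136423 = -0.132743;  D = -0.097884+0.089662i
d^3_{-1,0}: k∈[1..3] ⇒ +0.000382 -0.042515 +0.525306 = +0.483173;  D = -0.450337+0.175080i
d^3_{0,0}: k∈[0..3] ⇒ +0.000018 -0.006048 +0.224166 -0.923244 = -0.705108;  D = -0.705108+0.000000i
d^3_{1,0}: k∈[0..2] ⇒ -0.000382 +0.042515 -0.525306 = -0.483173;  D = +0.450337+0.175080i
d^3_{2,0}: k∈[0..1] ⇒ +0.003680 -0.136423 = -0.132743;  D = -0.097884-0.089662i
d^3_{3,0}: single k=0 term ⇒ -0.018296;  D = +0.008096+0.016407i
Y_3^{m'}(θ=1.485,φ=2.5372) and Σ D·Y over m':
  (-0.0081+0.0164i)·(+0.0990-0.4006i)  (-0.0979+0.0897i)·(+0.0308+0.0813i)  (-0.4503+0.1751i)·(+0.2552+0.1763i)  (-0.7051+0.0000i)·(-0.0948+0.0000i)  (+0.4503+0.1751i)·(-0.2552+0.1763i)  (-0.0979-0.0897i)·(+0.0308-0.0813i)  (+0.0081+0.0164i)·(-0.0990-0.4006i)
Y_3^0(R⁻¹ n̂) = -0.233840-0.000000i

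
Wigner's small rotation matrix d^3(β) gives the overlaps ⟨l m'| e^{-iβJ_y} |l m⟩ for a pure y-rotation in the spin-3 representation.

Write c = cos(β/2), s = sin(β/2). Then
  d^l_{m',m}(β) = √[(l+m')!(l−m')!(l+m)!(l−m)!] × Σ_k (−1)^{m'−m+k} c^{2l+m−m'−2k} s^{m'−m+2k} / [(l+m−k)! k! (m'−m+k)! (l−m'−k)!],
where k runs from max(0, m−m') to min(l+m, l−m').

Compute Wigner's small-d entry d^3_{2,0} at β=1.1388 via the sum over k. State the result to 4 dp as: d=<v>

d=0.4728

d^3_{2,0}(β=1.1388) via Wigner's sum:
c=cos(1.1388/2)=0.842225, s=sin(1.1388/2)=0.539127; N=√[120·1·6·6]=65.726707
k∈{0,1} keeps every argument non-negative
  k=0: (−1)^2·65.7267/(12)·0.8422^4·0.5391^2 = +0.801040
  k=1: (−1)^3·65.7267/(12)·0.8422^2·0.5391^4 = -0.328231
d^3_{2,0}(1.1388) = +0.801040 -0.328231 = +0.472809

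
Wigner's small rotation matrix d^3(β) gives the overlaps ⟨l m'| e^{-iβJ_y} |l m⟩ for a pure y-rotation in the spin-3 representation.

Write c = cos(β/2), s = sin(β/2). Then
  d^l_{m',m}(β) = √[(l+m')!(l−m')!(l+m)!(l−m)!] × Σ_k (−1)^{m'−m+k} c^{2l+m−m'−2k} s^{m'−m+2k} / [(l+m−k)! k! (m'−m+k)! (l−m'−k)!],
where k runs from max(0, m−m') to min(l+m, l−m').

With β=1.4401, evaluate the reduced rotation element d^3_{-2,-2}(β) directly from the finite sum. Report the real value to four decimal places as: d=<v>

d^3_{-2,-2}(β=1.4401) via Wigner's sum:
c=cos(1.4401/2)=0.751773, s=sin(1.4401/2)=0.659422; N=√[1·120·1·120]=120.000000
k∈{0,1} keeps every argument non-negative
  k=0: (−1)^0·120.0000/(120)·0.7518^6·0.6594^0 = +0.180518
  k=1: (−1)^1·120.0000/(24)·0.7518^4·0.6594^2 = -0.694454
d^3_{-2,-2}(1.4401) = +0.180518 -0.694454 = -0.513937

d=-0.5139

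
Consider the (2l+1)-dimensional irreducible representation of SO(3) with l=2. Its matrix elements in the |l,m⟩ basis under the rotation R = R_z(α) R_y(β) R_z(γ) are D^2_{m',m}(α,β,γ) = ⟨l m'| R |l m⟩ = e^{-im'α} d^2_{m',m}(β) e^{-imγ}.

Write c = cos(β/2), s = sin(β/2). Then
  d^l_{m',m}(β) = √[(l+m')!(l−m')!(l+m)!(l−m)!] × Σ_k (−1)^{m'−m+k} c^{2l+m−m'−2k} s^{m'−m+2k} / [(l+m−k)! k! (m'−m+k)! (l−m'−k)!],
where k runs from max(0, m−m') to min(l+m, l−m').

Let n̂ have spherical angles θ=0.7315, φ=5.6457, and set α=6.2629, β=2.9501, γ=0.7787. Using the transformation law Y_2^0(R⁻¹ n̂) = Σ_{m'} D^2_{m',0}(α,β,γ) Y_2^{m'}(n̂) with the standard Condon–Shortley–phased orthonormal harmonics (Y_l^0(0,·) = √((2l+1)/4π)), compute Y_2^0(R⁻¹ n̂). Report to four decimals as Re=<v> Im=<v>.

Re=0.0564 Im=0.0000

Need the full column D^2_{m',0} for m'=−2..2 at α=6.2629, β=2.9501, γ=0.7787.
cos(β/2)=0.095600, sin(β/2)=0.995420
d^2_{-2,0}: single k=2 term ⇒ +0.022182;  D = +0.022164-0.000900i
d^2_{-1,0}: k∈[1..2] ⇒ +0.002130 -0.230969 = -0.228838;  D = -0.228791+0.004642i
d^2_{0,0}: k∈[0..2] ⇒ +0.000084 -0.036223 +0.981805 = +0.945665;  D = +0.945665+0.000000i
d^2_{1,0}: k∈[0..1] ⇒ -0.002130 +0.230969 = +0.228838;  D = +0.228791+0.004642i
d^2_{2,0}: single k=0 term ⇒ +0.022182;  D = +0.022164+0.000900i
Y_2^{m'}(θ=0.7315,φ=5.6457) and Σ D·Y over m':
  (+0.0222-0.0009i)·(+0.0502+0.1649i)  (-0.2288+0.0046i)·(+0.3086+0.2286i)  (+0.9457+0.0000i)·(+0.2086+0.0000i)  (+0.2288+0.0046i)·(-0.3086+0.2286i)  (+0.0222+0.0009i)·(+0.0502-0.1649i)
Y_2^0(R⁻¹ n̂) = +0.056450+0.000000i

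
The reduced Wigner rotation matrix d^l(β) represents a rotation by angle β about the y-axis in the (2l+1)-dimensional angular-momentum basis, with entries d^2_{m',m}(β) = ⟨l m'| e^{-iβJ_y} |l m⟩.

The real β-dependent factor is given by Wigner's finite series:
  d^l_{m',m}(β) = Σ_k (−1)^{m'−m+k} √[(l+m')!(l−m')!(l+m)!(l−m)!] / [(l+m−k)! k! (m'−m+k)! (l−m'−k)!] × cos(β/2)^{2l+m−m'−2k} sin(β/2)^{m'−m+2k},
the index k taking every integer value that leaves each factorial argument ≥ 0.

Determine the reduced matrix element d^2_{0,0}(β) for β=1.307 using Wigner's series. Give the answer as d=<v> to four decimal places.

d=-0.3980

d^2_{0,0}(β=1.307) via Wigner's sum:
Half-angle: c=0.793961, s=0.607969. N=√(2·2·2·2)=4.000000
k∈{0,1,2} keeps every argument non-negative
  k=0: (−1)^0·4.0000/(4)·0.7940^4·0.6080^0 = +0.397371
  k=1: (−1)^1·4.0000/(1)·0.7940^2·0.6080^2 = -0.932011
  k=2: (−1)^2·4.0000/(4)·0.7940^0·0.6080^4 = +0.136624
d^2_{0,0}(1.307) = +0.397371 -0.932011 +0.136624 = -0.398016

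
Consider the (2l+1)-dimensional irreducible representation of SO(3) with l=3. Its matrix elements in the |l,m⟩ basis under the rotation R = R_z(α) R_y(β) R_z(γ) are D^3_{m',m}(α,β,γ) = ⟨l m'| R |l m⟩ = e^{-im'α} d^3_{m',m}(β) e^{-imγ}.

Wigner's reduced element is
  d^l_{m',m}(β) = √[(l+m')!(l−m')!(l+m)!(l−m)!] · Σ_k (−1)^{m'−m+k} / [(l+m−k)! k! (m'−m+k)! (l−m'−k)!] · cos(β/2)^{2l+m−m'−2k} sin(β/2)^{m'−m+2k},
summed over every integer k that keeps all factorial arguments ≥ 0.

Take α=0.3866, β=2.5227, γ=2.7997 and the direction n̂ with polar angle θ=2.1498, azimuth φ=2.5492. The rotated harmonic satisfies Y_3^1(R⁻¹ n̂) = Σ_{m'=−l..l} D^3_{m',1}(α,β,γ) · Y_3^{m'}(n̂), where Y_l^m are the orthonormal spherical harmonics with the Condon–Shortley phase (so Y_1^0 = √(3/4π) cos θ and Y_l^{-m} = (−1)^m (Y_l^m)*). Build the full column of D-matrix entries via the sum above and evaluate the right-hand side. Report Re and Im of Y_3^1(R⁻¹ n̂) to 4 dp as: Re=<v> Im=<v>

Need the full column D^3_{m',1} for m'=−3..3 at α=0.3866, β=2.5227, γ=2.7997.
cos(β/2)=0.304531, sin(β/2)=0.952502
d^3_{-3,1}: single k=4 term ⇒ +0.295647;  D = -0.020414-0.294942i
d^3_{-2,1}: k∈[3..4] ⇒ +0.154356 -0.755026 = -0.600670;  D = +0.264352+0.539373i
d^3_{-1,1}: k∈[2..4] ⇒ +0.046818 -0.610686 +0.746786 = +0.182918;  D = -0.136489-0.121777i
d^3_{0,1}: k∈[1..3] ⇒ +0.008642 -0.253633 +0.827090 = +0.582099;  D = -0.548408-0.195161i
d^3_{1,1}: k∈[0..2] ⇒ +0.000798 -0.062424 +0.458015 = +0.396388;  D = -0.395992+0.017716i
d^3_{2,1}: k∈[0..1] ⇒ -0.007889 +0.154356 = +0.146467;  D = -0.133054+0.061232i
d^3_{3,1}: single k=0 term ⇒ +0.030221;  D = -0.020663+0.022053i
Y_3^{m'}(θ=2.1498,φ=2.5492) and Σ D·Y over m':
  (-0.0204-0.2949i)·(+0.0501-0.2395i)  (+0.2644+0.5394i)·(-0.1475-0.3630i)  (-0.1365-0.1218i)·(-0.1116-0.0751i)  (-0.5484-0.1952i)·(+0.3069+0.0000i)  (-0.3960+0.0177i)·(+0.1116-0.0751i)  (-0.1331+0.0612i)·(-0.1475+0.3630i)  (-0.0207+0.0221i)·(-0.0501-0.2395i)
Y_3^1(R⁻¹ n̂) = -0.116223-0.243242i

Re=-0.1162 Im=-0.2432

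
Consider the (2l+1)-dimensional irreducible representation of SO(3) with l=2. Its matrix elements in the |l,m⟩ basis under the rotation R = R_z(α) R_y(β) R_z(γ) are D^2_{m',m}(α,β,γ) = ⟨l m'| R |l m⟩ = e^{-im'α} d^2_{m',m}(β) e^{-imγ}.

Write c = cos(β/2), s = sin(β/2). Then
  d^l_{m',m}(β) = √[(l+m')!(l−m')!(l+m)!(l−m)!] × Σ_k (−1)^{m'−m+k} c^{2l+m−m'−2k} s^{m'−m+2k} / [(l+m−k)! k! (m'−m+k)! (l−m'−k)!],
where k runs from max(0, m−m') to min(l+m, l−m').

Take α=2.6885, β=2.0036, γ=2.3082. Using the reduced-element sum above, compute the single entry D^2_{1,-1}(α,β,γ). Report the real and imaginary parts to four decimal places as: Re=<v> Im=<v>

D^2_{1,-1}(2.6885,2.0036,2.3082) = e^{-i·1·2.6885}·d^2_{1,-1}(2.0036)·e^{-i·-1·2.3082}. Compute d first:
c=cos(2.0036/2)=0.538787, s=sin(2.0036/2)=0.842442; N=√[6·1·1·6]=6.000000
k: max(0,(-1)−(1))=0 … min(2+(-1),2−(1))=1
  k=0: (−1)^2·6.0000/(2)·0.5388^2·0.8424^2 = +0.618067
  k=1: (−1)^3·6.0000/(6)·0.5388^0·0.8424^4 = -0.503687
d^2_{1,-1}(2.0036) = +0.618067 -0.503687 = +0.114380
D = (-0.899098-0.437748i)·(+0.114380)·(-0.672368+0.740217i) = +0.106208-0.042458i

Re=0.1062 Im=-0.0425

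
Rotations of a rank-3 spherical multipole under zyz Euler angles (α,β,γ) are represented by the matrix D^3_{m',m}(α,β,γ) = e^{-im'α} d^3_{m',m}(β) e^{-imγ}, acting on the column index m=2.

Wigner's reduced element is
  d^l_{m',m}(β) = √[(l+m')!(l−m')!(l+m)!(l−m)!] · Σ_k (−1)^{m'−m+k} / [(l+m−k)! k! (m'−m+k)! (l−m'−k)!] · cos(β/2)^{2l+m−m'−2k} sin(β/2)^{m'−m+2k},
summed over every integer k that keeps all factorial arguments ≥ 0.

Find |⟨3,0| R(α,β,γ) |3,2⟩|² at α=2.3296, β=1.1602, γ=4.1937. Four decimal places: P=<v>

P=0.2111

First d^3_{0,2}(β=1.1602), then the phase factors e^{-i(0)α} and e^{-i(2)γ}:
c=cos(1.1602/2)=0.836408, s=sin(1.1602/2)=0.548108; N=√[6·6·120·1]=65.726707
k: max(0,(2)−(0))=2 … min(3+(2),3−(0))=3
  k=2: (−1)^0·65.7267/(12)·0.8364^4·0.5481^2 = +0.805313
  k=3: (−1)^1·65.7267/(12)·0.8364^2·0.5481^4 = -0.345828
d^3_{0,2}(1.1602) = +0.805313 -0.345828 = +0.459485
|D^3_{0,2}|² = |d^3_{0,2}(β)|² = (+0.459485)² = 0.211126 (the z-rotation phases have unit modulus)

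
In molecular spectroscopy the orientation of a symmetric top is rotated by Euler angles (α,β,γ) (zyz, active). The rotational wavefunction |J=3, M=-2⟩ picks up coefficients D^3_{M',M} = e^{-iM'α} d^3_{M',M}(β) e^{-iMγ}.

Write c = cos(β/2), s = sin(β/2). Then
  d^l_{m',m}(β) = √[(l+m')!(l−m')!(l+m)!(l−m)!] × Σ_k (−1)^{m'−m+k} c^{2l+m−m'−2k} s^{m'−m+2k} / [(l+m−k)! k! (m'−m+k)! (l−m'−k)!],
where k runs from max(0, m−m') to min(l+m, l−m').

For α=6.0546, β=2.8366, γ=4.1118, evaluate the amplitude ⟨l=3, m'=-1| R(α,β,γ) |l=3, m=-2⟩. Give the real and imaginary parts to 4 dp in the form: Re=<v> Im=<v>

Split into d^3_{-1,-2}(β=2.8366) × two z-phases.
c=cos(2.8366/2)=0.151906, s=sin(2.8366/2)=0.988395; N=√[2·24·1·120]=75.894664
k∈{0,1} keeps every argument non-negative
  k=0: (−1)^1·75.8947/(24)·0.1519^5·0.9884^1 = -0.000253
  k=1: (−1)^2·75.8947/(12)·0.1519^3·0.9884^3 = +0.021407
d^3_{-1,-2}(2.8366) = -0.000253 +0.021407 = +0.021154
D = (+0.973988-0.226600i)·(+0.021154)·(-0.361260+0.932465i) = -0.002973+0.020944i

Re=-0.0030 Im=0.0209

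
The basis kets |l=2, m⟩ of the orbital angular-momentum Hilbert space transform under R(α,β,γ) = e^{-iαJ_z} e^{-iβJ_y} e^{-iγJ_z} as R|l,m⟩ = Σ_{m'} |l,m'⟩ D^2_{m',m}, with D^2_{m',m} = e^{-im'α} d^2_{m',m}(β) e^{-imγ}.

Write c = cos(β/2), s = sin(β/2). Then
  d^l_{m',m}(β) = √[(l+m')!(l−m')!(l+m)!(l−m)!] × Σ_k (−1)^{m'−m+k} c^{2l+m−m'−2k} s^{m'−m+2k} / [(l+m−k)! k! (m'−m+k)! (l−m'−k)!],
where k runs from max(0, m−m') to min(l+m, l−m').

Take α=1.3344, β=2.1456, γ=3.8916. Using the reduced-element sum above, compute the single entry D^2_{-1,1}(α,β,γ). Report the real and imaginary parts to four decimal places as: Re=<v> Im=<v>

First d^2_{-1,1}(β=2.1456), then the phase factors e^{-i(-1)α} and e^{-i(1)γ}:
With c≡cos(β/2)=0.477666 and s≡sin(β/2)=0.878541, N=[1·6·6·1]^{1/2}=6.000000
Admissible k: 2..3 (factorial args all ≥0)
  k=2: (−1)^0·6.0000/(2)·0.4777^2·0.8785^2 = +0.528317
  k=3: (−1)^1·6.0000/(6)·0.4777^0·0.8785^4 = -0.595729
d^2_{-1,1}(2.1456) = +0.528317 -0.595729 = -0.067412
D = (+0.234201+0.972188i)·(-0.067412)·(-0.731684+0.681644i) = +0.056225+0.037191i

Re=0.0562 Im=0.0372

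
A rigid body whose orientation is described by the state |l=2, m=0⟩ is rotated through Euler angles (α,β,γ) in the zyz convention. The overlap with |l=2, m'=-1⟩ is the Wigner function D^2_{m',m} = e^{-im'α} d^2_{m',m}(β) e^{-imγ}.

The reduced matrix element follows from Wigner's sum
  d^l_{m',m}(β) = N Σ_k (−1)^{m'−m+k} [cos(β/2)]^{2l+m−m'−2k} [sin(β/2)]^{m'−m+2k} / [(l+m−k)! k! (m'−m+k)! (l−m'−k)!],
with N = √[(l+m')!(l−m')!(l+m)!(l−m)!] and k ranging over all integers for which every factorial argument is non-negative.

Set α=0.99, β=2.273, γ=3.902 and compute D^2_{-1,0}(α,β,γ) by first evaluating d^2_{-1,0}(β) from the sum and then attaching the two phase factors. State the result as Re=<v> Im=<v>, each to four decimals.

D^2_{-1,0}(0.99,2.273,3.902) = e^{-i·-1·0.99}·d^2_{-1,0}(2.273)·e^{-i·0·3.902}. Compute d first:
Half-angle: c=0.420772, s=0.907166. N=√(1·6·2·2)=4.898979
Admissible k: 1..2 (factorial args all ≥0)
  k=1: (−1)^0·4.8990/(2)·0.4208^3·0.9072^1 = +0.165540
  k=2: (−1)^1·4.8990/(2)·0.4208^1·0.9072^3 = -0.769455
d^2_{-1,0}(2.273) = +0.165540 -0.769455 = -0.603915
D = (+0.548690+0.836026i)·(-0.603915)·(+1.000000+0.000000i) = -0.331362-0.504889i

Re=-0.3314 Im=-0.5049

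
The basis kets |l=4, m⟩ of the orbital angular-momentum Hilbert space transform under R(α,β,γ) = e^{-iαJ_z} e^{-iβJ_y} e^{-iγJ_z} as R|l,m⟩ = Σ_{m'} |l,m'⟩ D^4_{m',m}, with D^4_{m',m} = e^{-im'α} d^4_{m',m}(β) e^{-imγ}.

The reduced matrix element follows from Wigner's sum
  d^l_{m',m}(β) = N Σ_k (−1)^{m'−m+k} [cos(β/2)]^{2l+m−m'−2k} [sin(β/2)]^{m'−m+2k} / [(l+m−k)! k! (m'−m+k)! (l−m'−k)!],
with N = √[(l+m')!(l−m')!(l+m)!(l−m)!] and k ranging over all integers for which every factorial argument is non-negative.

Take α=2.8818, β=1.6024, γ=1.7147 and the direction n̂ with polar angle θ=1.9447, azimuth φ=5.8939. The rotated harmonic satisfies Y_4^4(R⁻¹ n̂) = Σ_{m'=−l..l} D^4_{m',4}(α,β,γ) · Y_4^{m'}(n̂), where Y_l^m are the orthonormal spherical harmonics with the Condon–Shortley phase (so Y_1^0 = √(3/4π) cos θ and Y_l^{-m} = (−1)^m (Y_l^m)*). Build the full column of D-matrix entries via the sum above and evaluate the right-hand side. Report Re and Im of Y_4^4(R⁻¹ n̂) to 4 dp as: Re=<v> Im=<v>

Need the full column D^4_{m',4} for m'=−4..4 at α=2.8818, β=1.6024, γ=1.7147.
cos(β/2)=0.695845, sin(β/2)=0.718192
d^4_{-4,4}: single k=8 term ⇒ +0.070782;  D = -0.003113-0.070714i
d^4_{-3,4}: single k=7 term ⇒ +0.193972;  D = -0.041536+0.189473i
d^4_{-2,4}: single k=6 term ⇒ +0.351598;  D = +0.160986-0.312578i
d^4_{-1,4}: single k=5 term ⇒ +0.481764;  D = -0.323203+0.357261i
d^4_{0,4}: single k=4 term ⇒ +0.521869;  D = +0.437774-0.284080i
d^4_{1,4}: single k=3 term ⇒ +0.452250;  D = -0.429883+0.140468i
d^4_{2,4}: single k=2 term ⇒ +0.309839;  D = +0.309353-0.017351i
d^4_{3,4}: single k=1 term ⇒ +0.160463;  D = -0.157143-0.032471i
d^4_{4,4}: single k=0 term ⇒ +0.054967;  D = +0.049166+0.024577i
Y_4^{m'}(θ=1.9447,φ=5.8939) and Σ D·Y over m':
  (-0.0031-0.0707i)·(+0.0045+0.3323i)  (-0.0415+0.1895i)·(-0.1446-0.3393i)  (+0.1610-0.3126i)·(-0.0136-0.0135i)  (-0.3232+0.3573i)·(+0.3075+0.1261i)  (+0.4378-0.2841i)·(-0.0401+0.0000i)  (-0.4299+0.1405i)·(-0.3075+0.1261i)  (+0.3094-0.0174i)·(-0.0136+0.0135i)  (-0.1571-0.0325i)·(+0.1446-0.3393i)  (+0.0492+0.0246i)·(+0.0045-0.3323i)
Y_4^4(R⁻¹ n̂) = +0.010480+0.007297i

Re=0.0105 Im=0.0073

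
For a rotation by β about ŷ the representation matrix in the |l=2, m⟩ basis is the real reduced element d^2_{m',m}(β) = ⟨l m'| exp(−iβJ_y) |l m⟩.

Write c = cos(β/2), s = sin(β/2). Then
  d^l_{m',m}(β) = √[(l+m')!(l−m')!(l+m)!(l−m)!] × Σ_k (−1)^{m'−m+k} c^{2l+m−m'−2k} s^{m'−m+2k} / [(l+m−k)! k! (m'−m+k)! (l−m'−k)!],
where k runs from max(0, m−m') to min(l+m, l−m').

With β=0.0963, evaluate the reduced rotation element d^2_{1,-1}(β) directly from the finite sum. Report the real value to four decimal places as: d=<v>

d=0.0069

d^2_{1,-1}(β=0.0963) via Wigner's sum:
c=cos(0.0963/2)=0.998841, s=sin(0.0963/2)=0.048131; N=√[6·1·1·6]=6.000000
k: max(0,(-1)−(1))=0 … min(2+(-1),2−(1))=1
  k=0: (−1)^2·6.0000/(2)·0.9988^2·0.0481^2 = +0.006934
  k=1: (−1)^3·6.0000/(6)·0.9988^0·0.0481^4 = -0.000005
d^2_{1,-1}(0.0963) = +0.006934 -0.000005 = +0.006928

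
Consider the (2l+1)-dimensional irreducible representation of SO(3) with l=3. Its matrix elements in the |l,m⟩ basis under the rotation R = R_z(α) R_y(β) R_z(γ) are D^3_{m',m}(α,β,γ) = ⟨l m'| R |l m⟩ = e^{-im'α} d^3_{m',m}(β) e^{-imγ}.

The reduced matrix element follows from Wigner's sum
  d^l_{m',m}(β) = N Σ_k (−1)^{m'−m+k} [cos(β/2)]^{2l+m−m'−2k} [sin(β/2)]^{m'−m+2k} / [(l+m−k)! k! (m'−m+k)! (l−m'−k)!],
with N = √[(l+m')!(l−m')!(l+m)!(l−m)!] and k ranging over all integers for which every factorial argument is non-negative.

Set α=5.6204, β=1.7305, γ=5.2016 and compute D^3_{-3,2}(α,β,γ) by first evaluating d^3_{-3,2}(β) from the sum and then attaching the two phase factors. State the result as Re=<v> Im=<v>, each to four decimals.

First d^3_{-3,2}(β=1.7305), then the phase factors e^{-i(-3)α} and e^{-i(2)γ}:
c=cos(1.7305/2)=0.648450, s=sin(1.7305/2)=0.761257; N=√[1·720·120·1]=293.938769
The bounds max(0,m−m')=5 and min(l+m,l−m')=5 give 1 term
  k=5: (−1)^0·293.9388/(120)·0.6484^1·0.7613^5 = +0.406078
d^3_{-3,2}(1.7305) = +0.406078
Attach z-rotation phases: D = e^{-i(-3)(5.6204)}·(+0.406078)·e^{-i(2)(5.2016)} = +0.399889+0.070627i

Re=0.3999 Im=0.0706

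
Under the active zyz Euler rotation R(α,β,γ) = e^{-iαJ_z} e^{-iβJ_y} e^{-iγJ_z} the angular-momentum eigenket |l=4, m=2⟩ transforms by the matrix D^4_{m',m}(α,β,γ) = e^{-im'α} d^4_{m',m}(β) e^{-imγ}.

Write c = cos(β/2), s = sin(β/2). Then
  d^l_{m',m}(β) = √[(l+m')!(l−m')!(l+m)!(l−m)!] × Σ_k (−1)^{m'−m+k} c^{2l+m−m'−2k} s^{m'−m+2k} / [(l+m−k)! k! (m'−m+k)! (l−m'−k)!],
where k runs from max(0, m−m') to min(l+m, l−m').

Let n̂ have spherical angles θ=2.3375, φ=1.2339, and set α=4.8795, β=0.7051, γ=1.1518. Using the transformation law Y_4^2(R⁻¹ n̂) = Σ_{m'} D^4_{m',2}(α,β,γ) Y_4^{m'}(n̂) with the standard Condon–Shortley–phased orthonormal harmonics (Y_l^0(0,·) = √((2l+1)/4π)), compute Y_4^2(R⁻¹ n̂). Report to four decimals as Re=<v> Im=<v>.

Re=0.1110 Im=0.1782

Need the full column D^4_{m',2} for m'=−4..4 at α=4.8795, β=0.7051, γ=1.1518.
cos(β/2)=0.938495, sin(β/2)=0.345292
d^4_{-4,2}: single k=6 term ⇒ +0.007899;  D = -0.000508-0.007882i
d^4_{-3,2}: k∈[5..6] ⇒ +0.045542 -0.002055 = +0.043487;  D = +0.042328-0.009976i
d^4_{-2,2}: k∈[4..6] ⇒ +0.165412 -0.017913 +0.000202 = +0.147701;  D = +0.057324+0.136123i
d^4_{-1,2}: k∈[3..5] ⇒ +0.423873 -0.086067 +0.002330 = +0.340136;  D = -0.287149+0.182313i
d^4_{0,2}: k∈[2..4] ⇒ +0.772835 -0.278975 +0.014161 = +0.508022;  D = -0.339845-0.377614i
d^4_{1,2}: k∈[1..3] ⇒ +0.939393 -0.635809 +0.057378 = +0.360962;  D = +0.224402-0.282732i
d^4_{2,2}: k∈[0..2] ⇒ +0.601806 -0.977568 +0.165412 = -0.210350;  D = -0.184218-0.101543i
d^4_{3,2}: k∈[0..1] ⇒ -0.828467 +0.336438 = -0.492029;  D = +0.162535-0.464408i
d^4_{4,2}: single k=0 term ⇒ +0.431067;  D = -0.424886-0.072737i
Y_4^{m'}(θ=2.3375,φ=1.2339) and Σ D·Y over m':
  (-0.0005-0.0079i)·(+0.0264+0.1161i)  (+0.0423-0.0100i)·(+0.2748-0.1723i)  (+0.0573+0.1361i)·(-0.3212-0.2565i)  (-0.2871+0.1823i)·(-0.0288+0.0824i)  (-0.3398-0.3776i)·(-0.3524+0.0000i)  (+0.2244-0.2827i)·(+0.0288+0.0824i)  (-0.1842-0.1015i)·(-0.3212+0.2565i)  (+0.1625-0.4644i)·(-0.2748-0.1723i)  (-0.4249-0.0727i)·(+0.0264-0.1161i)
Y_4^2(R⁻¹ n̂) = +0.110979+0.178152i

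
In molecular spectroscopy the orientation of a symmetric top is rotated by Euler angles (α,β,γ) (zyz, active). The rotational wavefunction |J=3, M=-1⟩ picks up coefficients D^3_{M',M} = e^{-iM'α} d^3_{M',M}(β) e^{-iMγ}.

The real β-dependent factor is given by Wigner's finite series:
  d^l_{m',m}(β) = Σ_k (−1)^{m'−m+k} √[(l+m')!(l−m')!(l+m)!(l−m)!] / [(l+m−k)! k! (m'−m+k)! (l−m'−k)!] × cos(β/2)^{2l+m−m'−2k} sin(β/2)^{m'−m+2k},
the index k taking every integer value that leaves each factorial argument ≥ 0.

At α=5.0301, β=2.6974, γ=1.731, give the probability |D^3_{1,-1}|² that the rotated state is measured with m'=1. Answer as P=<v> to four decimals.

First d^3_{1,-1}(β=2.6974), then the phase factors e^{-i(1)α} and e^{-i(-1)γ}:
c=cos(2.6974/2)=0.220275, s=sin(2.6974/2)=0.975438; N=√[24·2·2·24]=48.000000
Admissible k: 0..2 (factorial args all ≥0)
  k=0: (−1)^2·48.0000/(8)·0.2203^4·0.9754^2 = +0.013440
  k=1: (−1)^3·48.0000/(6)·0.2203^2·0.9754^4 = -0.351414
  k=2: (−1)^4·48.0000/(48)·0.2203^0·0.9754^6 = +0.861385
d^3_{1,-1}(2.6974) = +0.013440 -0.351414 +0.861385 = +0.523412
|D^3_{1,-1}|² = |d^3_{1,-1}(β)|² = (+0.523412)² = 0.273960 (the z-rotation phases have unit modulus)

P=0.2740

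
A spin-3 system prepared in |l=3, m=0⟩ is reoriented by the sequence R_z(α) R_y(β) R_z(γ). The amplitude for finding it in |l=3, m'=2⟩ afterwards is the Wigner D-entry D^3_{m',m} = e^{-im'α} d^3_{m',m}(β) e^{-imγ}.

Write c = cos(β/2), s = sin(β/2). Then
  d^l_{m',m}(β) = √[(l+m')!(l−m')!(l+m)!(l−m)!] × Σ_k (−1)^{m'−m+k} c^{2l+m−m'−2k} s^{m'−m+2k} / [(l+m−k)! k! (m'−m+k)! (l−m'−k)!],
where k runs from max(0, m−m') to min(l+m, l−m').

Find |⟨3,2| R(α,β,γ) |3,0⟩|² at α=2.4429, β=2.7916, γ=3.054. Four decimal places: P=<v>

First d^3_{2,0}(β=2.7916), then the phase factors e^{-i(2)α} and e^{-i(0)γ}:
c=cos(2.7916/2)=0.174105, s=sin(2.7916/2)=0.984727; N=√[120·1·6·6]=65.726707
k∈{0,1} keeps every argument non-negative
  k=0: (−1)^2·65.7267/(12)·0.1741^4·0.9847^2 = +0.004880
  k=1: (−1)^3·65.7267/(12)·0.1741^2·0.9847^4 = -0.156115
d^3_{2,0}(2.7916) = +0.004880 -0.156115 = -0.151235
|D^3_{2,0}|² = |d^3_{2,0}(β)|² = (-0.151235)² = 0.022872 (the z-rotation phases have unit modulus)

P=0.0229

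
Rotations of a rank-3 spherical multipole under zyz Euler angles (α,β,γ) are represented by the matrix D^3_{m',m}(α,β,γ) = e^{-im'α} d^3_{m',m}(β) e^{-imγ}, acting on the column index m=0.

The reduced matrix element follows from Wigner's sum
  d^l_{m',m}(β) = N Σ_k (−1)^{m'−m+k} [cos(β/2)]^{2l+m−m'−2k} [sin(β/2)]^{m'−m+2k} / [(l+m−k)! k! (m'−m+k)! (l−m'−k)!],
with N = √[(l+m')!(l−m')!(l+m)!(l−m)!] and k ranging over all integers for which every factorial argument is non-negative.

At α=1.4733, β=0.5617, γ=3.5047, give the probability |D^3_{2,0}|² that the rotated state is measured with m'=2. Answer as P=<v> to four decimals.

D^3_{2,0}(1.4733,0.5617,3.5047) = e^{-i·2·1.4733}·d^3_{2,0}(0.5617)·e^{-i·0·3.5047}. Compute d first:
With c≡cos(β/2)=0.960820 and s≡sin(β/2)=0.277172, N=[120·1·6·6]^{1/2}=65.726707
k∈{0,1} keeps every argument non-negative
  k=0: (−1)^2·65.7267/(12)·0.9608^4·0.2772^2 = +0.358616
  k=1: (−1)^3·65.7267/(12)·0.9608^2·0.2772^4 = -0.029843
d^3_{2,0}(0.5617) = +0.358616 -0.029843 = +0.328772
|D^3_{2,0}|² = |d^3_{2,0}(β)|² = (+0.328772)² = 0.108091 (the z-rotation phases have unit modulus)

P=0.1081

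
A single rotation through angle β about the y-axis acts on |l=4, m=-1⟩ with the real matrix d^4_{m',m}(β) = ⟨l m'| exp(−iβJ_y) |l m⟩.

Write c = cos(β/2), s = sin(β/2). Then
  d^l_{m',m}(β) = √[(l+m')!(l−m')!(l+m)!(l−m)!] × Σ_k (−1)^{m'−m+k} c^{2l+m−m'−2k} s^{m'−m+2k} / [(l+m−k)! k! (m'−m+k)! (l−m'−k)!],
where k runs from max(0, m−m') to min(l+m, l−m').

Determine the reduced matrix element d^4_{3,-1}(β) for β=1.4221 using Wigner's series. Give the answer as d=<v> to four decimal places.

d^4_{3,-1}(β=1.4221) via Wigner's sum:
Half-angle: c=0.757677, s=0.652630. N=√(5040·1·6·120)=1904.940944
k: max(0,(-1)−(3))=0 … min(4+(-1),4−(3))=1
  k=0: (−1)^4·1904.9409/(144)·0.7577^4·0.6526^4 = +0.790902
  k=1: (−1)^5·1904.9409/(240)·0.7577^2·0.6526^6 = -0.352078
d^4_{3,-1}(1.4221) = +0.790902 -0.352078 = +0.438824

d=0.4388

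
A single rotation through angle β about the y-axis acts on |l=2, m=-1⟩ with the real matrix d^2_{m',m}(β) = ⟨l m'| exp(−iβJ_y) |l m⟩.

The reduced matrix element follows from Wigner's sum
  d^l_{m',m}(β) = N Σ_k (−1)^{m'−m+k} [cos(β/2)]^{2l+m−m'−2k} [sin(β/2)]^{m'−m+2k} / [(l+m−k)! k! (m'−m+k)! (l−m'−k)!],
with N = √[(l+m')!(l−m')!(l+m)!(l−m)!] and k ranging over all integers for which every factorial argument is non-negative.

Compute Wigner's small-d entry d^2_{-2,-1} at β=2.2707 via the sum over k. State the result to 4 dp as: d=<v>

d^2_{-2,-1}(β=2.2707) via Wigner's sum:
c=cos(2.2707/2)=0.421815, s=sin(2.2707/2)=0.906682; N=√[1·24·1·6]=12.000000
k∈{1} keeps every argument non-negative
  k=1: (−1)^0·12.0000/(6)·0.4218^3·0.9067^1 = +0.136098
d^2_{-2,-1}(2.2707) = +0.136098

d=0.1361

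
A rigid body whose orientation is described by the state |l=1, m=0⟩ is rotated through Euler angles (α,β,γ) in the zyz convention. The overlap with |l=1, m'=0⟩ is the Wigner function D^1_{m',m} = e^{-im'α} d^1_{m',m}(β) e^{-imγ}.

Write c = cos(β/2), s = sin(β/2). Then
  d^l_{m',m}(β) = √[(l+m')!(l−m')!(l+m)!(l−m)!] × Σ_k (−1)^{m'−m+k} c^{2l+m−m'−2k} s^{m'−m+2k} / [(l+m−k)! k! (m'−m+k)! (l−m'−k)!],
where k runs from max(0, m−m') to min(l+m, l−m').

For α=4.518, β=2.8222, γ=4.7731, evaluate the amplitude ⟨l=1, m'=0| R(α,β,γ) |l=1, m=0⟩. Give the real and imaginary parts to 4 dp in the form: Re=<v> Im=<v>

Split into d^1_{0,0}(β=2.8222) × two z-phases.
Half-angle: c=0.159018, s=0.987276. N=√(1·1·1·1)=1.000000
The bounds max(0,m−m')=0 and min(l+m,l−m')=1 give 2 terms
  k=0: (−1)^0·1.0000/(1)·0.1590^2·0.9873^0 = +0.025287
  k=1: (−1)^1·1.0000/(1)·0.1590^0·0.9873^2 = -0.974713
d^1_{0,0}(2.8222) = +0.025287 -0.974713 = -0.949426
Phases: e^{-i·(0)·4.518}=+1.000000+0.000000i, e^{-i·(0)·4.7731}=+1.000000+0.000000i ⇒ D=-0.949426+0.000000i

Re=-0.9494 Im=0.0000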